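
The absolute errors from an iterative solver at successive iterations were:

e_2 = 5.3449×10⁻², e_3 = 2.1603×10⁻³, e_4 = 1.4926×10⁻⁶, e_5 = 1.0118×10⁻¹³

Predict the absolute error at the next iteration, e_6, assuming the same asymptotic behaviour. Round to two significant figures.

First estimate the order: p ≈ ln(e_5/e_4) / ln(e_4/e_3) = ln(1.0118×10⁻¹³/1.4926×10⁻⁶)/ln(1.4926×10⁻⁶/2.1603×10⁻³) = ln(6.77878e-08)/ln(0.000690923) ≈ 2.2682.
Then e_6 ≈ e_5·(e_5/e_4)^p = 1.0118×10⁻¹³·(6.77878e-08)^2.2682 = 1.0118×10⁻¹³·5.49058e-17 ≈ 5.555e-30.

5.6e-30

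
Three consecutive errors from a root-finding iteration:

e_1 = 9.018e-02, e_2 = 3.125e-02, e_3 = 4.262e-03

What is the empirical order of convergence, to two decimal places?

p ≈ ln(e_3/e_2) / ln(e_2/e_1)
  = ln(4.262e-03/3.125e-02) / ln(3.125e-02/9.018e-02)
  = ln(0.136384) / ln(0.346529)
  = -1.99228 / -1.05979 ≈ 1.87988

1.88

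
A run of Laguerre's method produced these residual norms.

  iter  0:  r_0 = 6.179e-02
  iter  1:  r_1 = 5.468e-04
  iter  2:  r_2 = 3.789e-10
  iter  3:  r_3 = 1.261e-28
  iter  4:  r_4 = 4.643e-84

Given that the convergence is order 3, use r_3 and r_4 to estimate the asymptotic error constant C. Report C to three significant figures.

2.32

C ≈ r_4 / r_3^3
  = 4.643e-84 / (1.261e-28)^3
  = 4.643e-84 / 2.00514e-84 ≈ 2.3155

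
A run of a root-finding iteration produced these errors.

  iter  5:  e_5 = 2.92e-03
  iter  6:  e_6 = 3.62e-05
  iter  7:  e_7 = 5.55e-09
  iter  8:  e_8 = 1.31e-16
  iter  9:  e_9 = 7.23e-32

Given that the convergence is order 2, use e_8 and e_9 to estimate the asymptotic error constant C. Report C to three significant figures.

4.21

C ≈ e_9 / e_8^2
  = 7.23e-32 / (1.31e-16)^2
  = 7.23e-32 / 1.7161e-32 ≈ 4.213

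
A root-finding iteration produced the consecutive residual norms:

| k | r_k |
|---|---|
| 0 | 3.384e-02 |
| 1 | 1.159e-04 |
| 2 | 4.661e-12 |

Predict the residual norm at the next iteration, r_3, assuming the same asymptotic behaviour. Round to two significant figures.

First estimate the order: p ≈ ln(r_2/r_1) / ln(r_1/r_0) = ln(4.661e-12/1.159e-04)/ln(1.159e-04/3.384e-02) = ln(4.02157e-08)/ln(0.00342494) ≈ 2.9998.
Then r_3 ≈ r_2·(r_2/r_1)^p = 4.661e-12·(4.02157e-08)^2.9998 = 4.661e-12·6.52628e-23 ≈ 3.042e-34.

3.0e-34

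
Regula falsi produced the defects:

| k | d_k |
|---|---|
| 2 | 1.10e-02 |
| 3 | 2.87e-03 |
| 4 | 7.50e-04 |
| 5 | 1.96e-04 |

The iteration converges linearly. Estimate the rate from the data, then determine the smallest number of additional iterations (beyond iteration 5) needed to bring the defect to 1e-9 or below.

10

Rate ρ ≈ d_5/d_4 = 1.96e-04/7.50e-04 = 0.2613.
After j more steps, d_{5+j} ≈ 1.96e-04·ρ^j; need ρ^j ≤ 1e-9/1.96e-04 = 5.10204e-06.
j ≥ ln(5.10204e-06)/ln(0.2613) = -12.1859/-1.34209 = 9.080.
So 10 more iterations are needed.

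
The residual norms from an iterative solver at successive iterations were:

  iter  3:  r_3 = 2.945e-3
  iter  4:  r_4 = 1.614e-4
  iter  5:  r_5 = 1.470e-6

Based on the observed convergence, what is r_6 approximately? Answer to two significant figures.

First estimate the order: p ≈ ln(r_5/r_4) / ln(r_4/r_3) = ln(1.470e-6/1.614e-4)/ln(1.614e-4/2.945e-3) = ln(0.00910781)/ln(0.0548048) ≈ 1.6180.
Then r_6 ≈ r_5·(r_5/r_4)^p = 1.470e-6·(0.00910781)^1.6180 = 1.470e-6·0.000499266 ≈ 7.339e-10.

7.3e-10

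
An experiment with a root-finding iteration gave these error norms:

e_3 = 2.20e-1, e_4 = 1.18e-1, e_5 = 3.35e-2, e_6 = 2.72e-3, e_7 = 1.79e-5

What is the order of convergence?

Consecutive ratios: e_7/e_6 = 1.79e-5/2.72e-3 = 0.00658088, e_6/e_5 = 2.72e-3/3.35e-2 = 0.081194.
p ≈ ln(0.00658088)/ln(0.081194) = -5.0236/-2.5109 ≈ 2.00.
So the convergence is quadratic (order 2).

2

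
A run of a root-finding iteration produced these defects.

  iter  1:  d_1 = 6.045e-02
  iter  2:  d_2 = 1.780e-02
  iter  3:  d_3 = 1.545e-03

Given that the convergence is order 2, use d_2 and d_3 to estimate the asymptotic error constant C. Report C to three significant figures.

4.88

C ≈ d_3 / d_2^2
  = 1.545e-03 / (1.780e-02)^2
  = 1.545e-03 / 0.00031684 ≈ 4.8763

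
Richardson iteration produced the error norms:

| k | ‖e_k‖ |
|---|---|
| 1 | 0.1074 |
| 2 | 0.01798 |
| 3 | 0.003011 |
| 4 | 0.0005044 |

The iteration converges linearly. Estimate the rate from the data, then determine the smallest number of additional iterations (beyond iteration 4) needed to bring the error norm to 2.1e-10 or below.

9

Rate ρ ≈ ‖e_4‖/‖e_3‖ = 0.0005044/0.003011 = 0.1675.
After j more steps, ‖e_{4+j}‖ ≈ 0.0005044·ρ^j; need ρ^j ≤ 2.1e-10/0.0005044 = 4.16336e-07.
j ≥ ln(4.16336e-07)/ln(0.1675) = -14.6918/-1.78677 = 8.223.
So 9 more iterations are needed.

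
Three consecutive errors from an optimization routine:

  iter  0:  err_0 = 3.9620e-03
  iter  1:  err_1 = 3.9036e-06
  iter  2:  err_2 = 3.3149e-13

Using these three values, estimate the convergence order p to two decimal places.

2.35

p ≈ ln(err_2/err_1) / ln(err_1/err_0)
  = ln(3.3149e-13/3.9036e-06) / ln(3.9036e-06/3.9620e-03)
  = ln(8.4919e-08) / ln(0.00098526)
  = -16.28157 / -6.92260 ≈ 2.35194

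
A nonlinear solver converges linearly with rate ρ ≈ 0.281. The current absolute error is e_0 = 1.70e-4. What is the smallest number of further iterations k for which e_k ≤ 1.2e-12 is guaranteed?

After k steps, e_k ≈ 1.70e-4·0.281^k.
Need 0.281^k ≤ 1.2e-12/1.70e-4 = 7.05882e-09.
k ≥ ln(7.05882e-09)/ln(0.281) = -18.7690/-1.26940 = 14.786.
Smallest integer k = 15.

15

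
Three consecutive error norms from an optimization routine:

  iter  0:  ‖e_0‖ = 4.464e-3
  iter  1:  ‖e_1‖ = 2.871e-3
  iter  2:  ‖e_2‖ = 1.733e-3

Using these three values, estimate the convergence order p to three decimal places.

p ≈ ln(‖e_2‖/‖e_1‖) / ln(‖e_1‖/‖e_0‖)
  = ln(1.733e-3/2.871e-3) / ln(2.871e-3/4.464e-3)
  = ln(0.603622) / ln(0.643145)
  = -0.504807 / -0.441385 ≈ 1.143689

1.144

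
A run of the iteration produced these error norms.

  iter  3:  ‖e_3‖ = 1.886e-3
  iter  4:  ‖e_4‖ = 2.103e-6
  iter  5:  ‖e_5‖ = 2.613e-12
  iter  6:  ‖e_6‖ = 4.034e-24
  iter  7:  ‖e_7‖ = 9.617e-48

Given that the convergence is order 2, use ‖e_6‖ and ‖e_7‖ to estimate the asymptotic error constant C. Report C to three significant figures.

0.591

C ≈ ‖e_7‖ / ‖e_6‖^2
  = 9.617e-48 / (4.034e-24)^2
  = 9.617e-48 / 1.62732e-47 ≈ 0.59097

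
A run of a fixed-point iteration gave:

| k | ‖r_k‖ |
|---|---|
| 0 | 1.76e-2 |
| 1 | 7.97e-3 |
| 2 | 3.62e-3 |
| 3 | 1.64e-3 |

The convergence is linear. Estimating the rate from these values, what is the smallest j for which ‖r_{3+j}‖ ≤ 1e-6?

Rate ρ ≈ ‖r_3‖/‖r_2‖ = 1.64e-3/3.62e-3 = 0.4530.
After j more steps, ‖r_{3+j}‖ ≈ 1.64e-3·ρ^j; need ρ^j ≤ 1e-6/1.64e-3 = 0.000609756.
j ≥ ln(0.000609756)/ln(0.4530) = -7.4025/-0.79186 = 9.348.
So 10 more iterations are needed.

10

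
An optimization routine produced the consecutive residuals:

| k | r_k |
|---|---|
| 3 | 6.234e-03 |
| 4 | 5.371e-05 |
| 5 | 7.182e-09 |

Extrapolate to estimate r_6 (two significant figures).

First estimate the order: p ≈ ln(r_5/r_4) / ln(r_4/r_3) = ln(7.182e-09/5.371e-05)/ln(5.371e-05/6.234e-03) = ln(0.000133718)/ln(0.00861566) ≈ 1.8762.
Then r_6 ≈ r_5·(r_5/r_4)^p = 7.182e-09·(0.000133718)^1.8762 = 7.182e-09·5.39458e-08 ≈ 3.874e-16.

3.9e-16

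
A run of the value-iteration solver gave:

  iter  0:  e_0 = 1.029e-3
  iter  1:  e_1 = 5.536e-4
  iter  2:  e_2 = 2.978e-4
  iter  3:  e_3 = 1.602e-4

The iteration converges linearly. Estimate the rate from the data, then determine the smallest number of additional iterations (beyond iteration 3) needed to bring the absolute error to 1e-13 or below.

Rate ρ ≈ e_3/e_2 = 1.602e-4/2.978e-4 = 0.5379.
After j more steps, e_{3+j} ≈ 1.602e-4·ρ^j; need ρ^j ≤ 1e-13/1.602e-4 = 6.2422e-10.
j ≥ ln(6.2422e-10)/ln(0.5379) = -21.1945/-0.62008 = 34.180.
So 35 more iterations are needed.

35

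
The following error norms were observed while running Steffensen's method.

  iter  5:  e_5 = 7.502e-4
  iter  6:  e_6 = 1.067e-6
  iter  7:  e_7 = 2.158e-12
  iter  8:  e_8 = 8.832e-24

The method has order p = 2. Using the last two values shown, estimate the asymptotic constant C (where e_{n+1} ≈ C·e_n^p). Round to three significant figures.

C ≈ e_8 / e_7^2
  = 8.832e-24 / (2.158e-12)^2
  = 8.832e-24 / 4.65696e-24 ≈ 1.8965

1.90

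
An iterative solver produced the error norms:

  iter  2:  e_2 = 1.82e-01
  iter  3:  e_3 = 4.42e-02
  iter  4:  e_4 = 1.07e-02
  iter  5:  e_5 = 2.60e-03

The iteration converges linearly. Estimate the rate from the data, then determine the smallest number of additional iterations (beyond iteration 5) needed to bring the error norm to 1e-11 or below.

14

Rate ρ ≈ e_5/e_4 = 2.60e-03/1.07e-02 = 0.2430.
After j more steps, e_{5+j} ≈ 2.60e-03·ρ^j; need ρ^j ≤ 1e-11/2.60e-03 = 3.84615e-09.
j ≥ ln(3.84615e-09)/ln(0.2430) = -19.3762/-1.41469 = 13.696.
So 14 more iterations are needed.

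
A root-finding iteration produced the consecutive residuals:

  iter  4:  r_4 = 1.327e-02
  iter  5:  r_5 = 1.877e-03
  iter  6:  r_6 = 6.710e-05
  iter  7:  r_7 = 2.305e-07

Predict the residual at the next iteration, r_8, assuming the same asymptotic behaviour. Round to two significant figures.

First estimate the order: p ≈ ln(r_7/r_6) / ln(r_6/r_5) = ln(2.305e-07/6.710e-05)/ln(6.710e-05/1.877e-03) = ln(0.00343517)/ln(0.0357485) ≈ 1.7032.
Then r_8 ≈ r_7·(r_7/r_6)^p = 2.305e-07·(0.00343517)^1.7032 = 2.305e-07·6.35663e-05 ≈ 1.465e-11.

1.5e-11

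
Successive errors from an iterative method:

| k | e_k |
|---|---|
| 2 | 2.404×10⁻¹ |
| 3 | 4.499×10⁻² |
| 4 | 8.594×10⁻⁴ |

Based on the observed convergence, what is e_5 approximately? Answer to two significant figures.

7.5e-8

First estimate the order: p ≈ ln(e_4/e_3) / ln(e_3/e_2) = ln(8.594×10⁻⁴/4.499×10⁻²)/ln(4.499×10⁻²/2.404×10⁻¹) = ln(0.019102)/ln(0.187146) ≈ 2.3617.
Then e_5 ≈ e_4·(e_4/e_3)^p = 8.594×10⁻⁴·(0.019102)^2.3617 = 8.594×10⁻⁴·8.71814e-05 ≈ 7.492e-08.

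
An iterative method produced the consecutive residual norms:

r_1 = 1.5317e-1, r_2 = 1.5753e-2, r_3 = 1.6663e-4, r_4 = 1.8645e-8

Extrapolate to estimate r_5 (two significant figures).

2.3e-16

First estimate the order: p ≈ ln(r_4/r_3) / ln(r_3/r_2) = ln(1.8645e-8/1.6663e-4)/ln(1.6663e-4/1.5753e-2) = ln(0.000111895)/ln(0.0105777) ≈ 2.0000.
Then r_5 ≈ r_4·(r_4/r_3)^p = 1.8645e-8·(0.000111895)^2.0000 = 1.8645e-8·1.25205e-08 ≈ 2.334e-16.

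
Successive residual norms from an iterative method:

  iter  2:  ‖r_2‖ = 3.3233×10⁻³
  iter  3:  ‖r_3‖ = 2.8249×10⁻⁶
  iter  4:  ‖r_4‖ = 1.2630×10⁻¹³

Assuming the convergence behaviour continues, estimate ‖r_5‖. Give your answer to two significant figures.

First estimate the order: p ≈ ln(‖r_4‖/‖r_3‖) / ln(‖r_3‖/‖r_2‖) = ln(1.2630×10⁻¹³/2.8249×10⁻⁶)/ln(2.8249×10⁻⁶/3.3233×10⁻³) = ln(4.47095e-08)/ln(0.000850029) ≈ 2.3936.
Then ‖r_5‖ ≈ ‖r_4‖·(‖r_4‖/‖r_3‖)^p = 1.2630×10⁻¹³·(4.47095e-08)^2.3936 = 1.2630×10⁻¹³·2.55857e-18 ≈ 3.231e-31.

3.2e-31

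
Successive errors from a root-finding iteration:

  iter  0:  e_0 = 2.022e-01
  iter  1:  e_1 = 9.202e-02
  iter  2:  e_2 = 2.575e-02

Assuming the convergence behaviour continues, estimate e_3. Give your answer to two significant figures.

First estimate the order: p ≈ ln(e_2/e_1) / ln(e_1/e_0) = ln(2.575e-02/9.202e-02)/ln(9.202e-02/2.022e-01) = ln(0.27983)/ln(0.455094) ≈ 1.6177.
Then e_3 ≈ e_2·(e_2/e_1)^p = 2.575e-02·(0.27983)^1.6177 = 2.575e-02·0.127421 ≈ 0.003281.

3.3e-3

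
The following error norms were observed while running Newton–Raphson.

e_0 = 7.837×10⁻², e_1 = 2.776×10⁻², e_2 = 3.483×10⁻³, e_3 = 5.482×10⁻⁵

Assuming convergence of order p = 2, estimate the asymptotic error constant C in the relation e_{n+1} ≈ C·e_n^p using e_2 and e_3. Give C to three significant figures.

C ≈ e_3 / e_2^2
  = 5.482×10⁻⁵ / (3.483×10⁻³)^2
  = 5.482×10⁻⁵ / 1.21313e-05 ≈ 4.5189

4.52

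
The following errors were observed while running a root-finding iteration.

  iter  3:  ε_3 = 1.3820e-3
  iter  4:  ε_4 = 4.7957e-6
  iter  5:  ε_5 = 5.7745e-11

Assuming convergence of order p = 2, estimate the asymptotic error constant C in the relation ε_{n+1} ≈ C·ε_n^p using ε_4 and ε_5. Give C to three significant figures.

2.51

C ≈ ε_5 / ε_4^2
  = 5.7745e-11 / (4.7957e-6)^2
  = 5.7745e-11 / 2.29987e-11 ≈ 2.5108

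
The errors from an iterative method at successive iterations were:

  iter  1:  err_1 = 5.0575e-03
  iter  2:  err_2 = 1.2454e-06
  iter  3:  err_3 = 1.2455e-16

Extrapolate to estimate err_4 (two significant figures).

First estimate the order: p ≈ ln(err_3/err_2) / ln(err_2/err_1) = ln(1.2455e-16/1.2454e-06)/ln(1.2454e-06/5.0575e-03) = ln(1.00008e-10)/ln(0.000246248) ≈ 2.7711.
Then err_4 ≈ err_3·(err_3/err_2)^p = 1.2455e-16·(1.00008e-10)^2.7711 = 1.2455e-16·1.94579e-28 ≈ 2.423e-44.

2.4e-44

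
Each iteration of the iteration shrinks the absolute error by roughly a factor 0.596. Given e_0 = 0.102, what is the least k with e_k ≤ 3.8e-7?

After k steps, e_k ≈ 0.102·0.596^k.
Need 0.596^k ≤ 3.8e-7/0.102 = 3.72549e-06.
k ≥ ln(3.72549e-06)/ln(0.596) = -12.5003/-0.51751 = 24.155.
Smallest integer k = 25.

25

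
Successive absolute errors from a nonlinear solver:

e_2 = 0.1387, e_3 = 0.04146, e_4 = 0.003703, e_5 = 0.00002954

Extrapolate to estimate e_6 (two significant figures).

1.9e-9

First estimate the order: p ≈ ln(e_5/e_4) / ln(e_4/e_3) = ln(0.00002954/0.003703)/ln(0.003703/0.04146) = ln(0.00797732)/ln(0.089315) ≈ 2.0000.
Then e_6 ≈ e_5·(e_5/e_4)^p = 0.00002954·(0.00797732)^2.0000 = 0.00002954·6.36376e-05 ≈ 1.88e-09.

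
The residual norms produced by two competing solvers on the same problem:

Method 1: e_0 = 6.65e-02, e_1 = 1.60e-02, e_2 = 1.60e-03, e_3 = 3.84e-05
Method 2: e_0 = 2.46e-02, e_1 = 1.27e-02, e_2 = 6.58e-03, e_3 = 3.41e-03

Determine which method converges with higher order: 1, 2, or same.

Method 1: p ≈ ln(3.84e-05/1.60e-03)/ln(1.60e-03/1.60e-02) ≈ 1.62.
Method 2: p ≈ ln(3.41e-03/6.58e-03)/ln(6.58e-03/1.27e-02) ≈ 1.00.
Method 1 has the higher order (≈1.6 vs ≈1.0).

1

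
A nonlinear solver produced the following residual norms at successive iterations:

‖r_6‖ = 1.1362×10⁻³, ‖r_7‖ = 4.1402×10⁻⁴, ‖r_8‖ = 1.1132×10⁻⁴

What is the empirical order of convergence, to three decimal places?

p ≈ ln(‖r_8‖/‖r_7‖) / ln(‖r_7‖/‖r_6‖)
  = ln(1.1132×10⁻⁴/4.1402×10⁻⁴) / ln(4.1402×10⁻⁴/1.1362×10⁻³)
  = ln(0.268876) / ln(0.36439)
  = -1.313505 / -1.009531 ≈ 1.301104

1.301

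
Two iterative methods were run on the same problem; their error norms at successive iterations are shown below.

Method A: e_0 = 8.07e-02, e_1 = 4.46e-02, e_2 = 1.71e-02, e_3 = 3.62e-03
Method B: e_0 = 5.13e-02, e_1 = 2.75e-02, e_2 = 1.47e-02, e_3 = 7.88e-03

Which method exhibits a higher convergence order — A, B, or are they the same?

Method A: p ≈ ln(3.62e-03/1.71e-02)/ln(1.71e-02/4.46e-02) ≈ 1.62.
Method B: p ≈ ln(7.88e-03/1.47e-02)/ln(1.47e-02/2.75e-02) ≈ 1.00.
Method A has the higher order (≈1.6 vs ≈1.0).

A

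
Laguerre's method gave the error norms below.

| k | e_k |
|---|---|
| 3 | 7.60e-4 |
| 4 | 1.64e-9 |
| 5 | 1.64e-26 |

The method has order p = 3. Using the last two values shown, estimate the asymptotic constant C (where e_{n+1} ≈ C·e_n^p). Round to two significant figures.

3.7

C ≈ e_5 / e_4^3
  = 1.64e-26 / (1.64e-9)^3
  = 1.64e-26 / 4.41094e-27 ≈ 3.718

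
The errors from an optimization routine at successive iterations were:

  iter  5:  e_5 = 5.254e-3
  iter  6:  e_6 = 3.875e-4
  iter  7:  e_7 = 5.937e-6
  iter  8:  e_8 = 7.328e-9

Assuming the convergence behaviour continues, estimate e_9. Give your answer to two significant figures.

1.6e-13

First estimate the order: p ≈ ln(e_8/e_7) / ln(e_7/e_6) = ln(7.328e-9/5.937e-6)/ln(5.937e-6/3.875e-4) = ln(0.00123429)/ln(0.0153213) ≈ 1.6028.
Then e_9 ≈ e_8·(e_8/e_7)^p = 7.328e-9·(0.00123429)^1.6028 = 7.328e-9·2.17833e-05 ≈ 1.596e-13.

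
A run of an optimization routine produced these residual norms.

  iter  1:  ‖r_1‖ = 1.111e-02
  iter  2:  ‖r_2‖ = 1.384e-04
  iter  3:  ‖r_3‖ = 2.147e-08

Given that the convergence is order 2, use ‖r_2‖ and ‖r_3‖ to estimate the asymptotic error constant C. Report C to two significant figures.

1.1

C ≈ ‖r_3‖ / ‖r_2‖^2
  = 2.147e-08 / (1.384e-04)^2
  = 2.147e-08 / 1.91546e-08 ≈ 1.1209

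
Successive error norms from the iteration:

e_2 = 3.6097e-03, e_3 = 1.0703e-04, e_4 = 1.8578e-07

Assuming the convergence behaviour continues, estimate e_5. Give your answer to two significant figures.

First estimate the order: p ≈ ln(e_4/e_3) / ln(e_3/e_2) = ln(1.8578e-07/1.0703e-04)/ln(1.0703e-04/3.6097e-03) = ln(0.00173578)/ln(0.0296507) ≈ 1.8067.
Then e_5 ≈ e_4·(e_4/e_3)^p = 1.8578e-07·(0.00173578)^1.8067 = 1.8578e-07·1.02943e-05 ≈ 1.912e-12.

1.9e-12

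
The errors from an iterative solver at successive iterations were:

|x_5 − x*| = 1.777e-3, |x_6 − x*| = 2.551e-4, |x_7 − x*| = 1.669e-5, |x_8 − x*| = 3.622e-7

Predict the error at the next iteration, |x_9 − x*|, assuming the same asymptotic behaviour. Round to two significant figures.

First estimate the order: p ≈ ln(|x_8 − x*|/|x_7 − x*|) / ln(|x_7 − x*|/|x_6 − x*|) = ln(3.622e-7/1.669e-5)/ln(1.669e-5/2.551e-4) = ln(0.0217016)/ln(0.0654253) ≈ 1.4047.
Then |x_9 − x*| ≈ |x_8 − x*|·(|x_8 − x*|/|x_7 − x*|)^p = 3.622e-7·(0.0217016)^1.4047 = 3.622e-7·0.00460543 ≈ 1.668e-09.

1.7e-9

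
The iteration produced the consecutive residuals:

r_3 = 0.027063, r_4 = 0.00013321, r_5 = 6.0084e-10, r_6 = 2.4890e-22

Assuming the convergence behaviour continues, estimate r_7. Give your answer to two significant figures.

5.2e-51

First estimate the order: p ≈ ln(r_6/r_5) / ln(r_5/r_4) = ln(2.4890e-22/6.0084e-10)/ln(6.0084e-10/0.00013321) = ln(4.14253e-13)/ln(4.51047e-06) ≈ 2.3164.
Then r_7 ≈ r_6·(r_6/r_5)^p = 2.4890e-22·(4.14253e-13)^2.3164 = 2.4890e-22·2.07317e-29 ≈ 5.16e-51.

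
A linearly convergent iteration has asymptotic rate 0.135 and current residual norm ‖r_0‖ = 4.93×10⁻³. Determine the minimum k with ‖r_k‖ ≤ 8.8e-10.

8

After k steps, ‖r_k‖ ≈ 4.93×10⁻³·0.135^k.
Need 0.135^k ≤ 8.8e-10/4.93×10⁻³ = 1.78499e-07.
k ≥ ln(1.78499e-07)/ln(0.135) = -15.5387/-2.00248 = 7.760.
Smallest integer k = 8.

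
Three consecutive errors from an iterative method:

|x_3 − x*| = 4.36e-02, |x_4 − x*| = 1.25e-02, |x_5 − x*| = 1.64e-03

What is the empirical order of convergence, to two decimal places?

1.63

p ≈ ln(|x_5 − x*|/|x_4 − x*|) / ln(|x_4 − x*|/|x_3 − x*|)
  = ln(1.64e-03/1.25e-02) / ln(1.25e-02/4.36e-02)
  = ln(0.1312) / ln(0.286697)
  = -2.03103 / -1.24933 ≈ 1.62570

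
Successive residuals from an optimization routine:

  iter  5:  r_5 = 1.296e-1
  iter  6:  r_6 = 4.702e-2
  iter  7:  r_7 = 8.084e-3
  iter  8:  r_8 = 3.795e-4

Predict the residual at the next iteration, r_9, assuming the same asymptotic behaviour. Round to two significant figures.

First estimate the order: p ≈ ln(r_8/r_7) / ln(r_7/r_6) = ln(3.795e-4/8.084e-3)/ln(8.084e-3/4.702e-2) = ln(0.0469446)/ln(0.171927) ≈ 1.7373.
Then r_9 ≈ r_8·(r_8/r_7)^p = 3.795e-4·(0.0469446)^1.7373 = 3.795e-4·0.00492205 ≈ 1.868e-06.

1.9e-6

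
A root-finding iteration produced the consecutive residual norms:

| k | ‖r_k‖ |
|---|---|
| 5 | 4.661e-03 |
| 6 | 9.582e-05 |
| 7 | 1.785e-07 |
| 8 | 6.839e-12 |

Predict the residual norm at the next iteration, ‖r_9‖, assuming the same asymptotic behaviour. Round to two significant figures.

4.9e-19

First estimate the order: p ≈ ln(‖r_8‖/‖r_7‖) / ln(‖r_7‖/‖r_6‖) = ln(6.839e-12/1.785e-07)/ln(1.785e-07/9.582e-05) = ln(3.83137e-05)/ln(0.00186287) ≈ 1.6179.
Then ‖r_9‖ ≈ ‖r_8‖·(‖r_8‖/‖r_7‖)^p = 6.839e-12·(3.83137e-05)^1.6179 = 6.839e-12·7.15004e-08 ≈ 4.89e-19.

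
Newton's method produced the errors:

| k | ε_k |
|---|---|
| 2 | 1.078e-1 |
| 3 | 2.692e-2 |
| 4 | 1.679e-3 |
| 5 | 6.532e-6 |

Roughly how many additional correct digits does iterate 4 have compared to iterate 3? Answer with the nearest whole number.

1

Digits gained ≈ log₁₀(ε_3/ε_4) = log₁₀(2.692e-2/1.679e-3) = log₁₀(16.0334) ≈ 1.205.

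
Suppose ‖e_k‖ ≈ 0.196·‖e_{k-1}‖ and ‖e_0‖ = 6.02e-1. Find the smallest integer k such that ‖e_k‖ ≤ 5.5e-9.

After k steps, ‖e_k‖ ≈ 6.02e-1·0.196^k.
Need 0.196^k ≤ 5.5e-9/6.02e-1 = 9.13621e-09.
k ≥ ln(9.13621e-09)/ln(0.196) = -18.5110/-1.62964 = 11.359.
Smallest integer k = 12.

12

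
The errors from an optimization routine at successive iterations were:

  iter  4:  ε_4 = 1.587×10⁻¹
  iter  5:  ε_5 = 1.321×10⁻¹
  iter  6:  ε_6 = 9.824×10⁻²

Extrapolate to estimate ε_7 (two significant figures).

6.1e-2

First estimate the order: p ≈ ln(ε_6/ε_5) / ln(ε_5/ε_4) = ln(9.824×10⁻²/1.321×10⁻¹)/ln(1.321×10⁻¹/1.587×10⁻¹) = ln(0.743679)/ln(0.832388) ≈ 1.6143.
Then ε_7 ≈ ε_6·(ε_6/ε_5)^p = 9.824×10⁻²·(0.743679)^1.6143 = 9.824×10⁻²·0.61998 ≈ 0.06091.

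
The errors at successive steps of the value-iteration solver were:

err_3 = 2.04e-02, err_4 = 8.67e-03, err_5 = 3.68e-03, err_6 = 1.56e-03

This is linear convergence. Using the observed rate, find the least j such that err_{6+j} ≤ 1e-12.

25

Rate ρ ≈ err_6/err_5 = 1.56e-03/3.68e-03 = 0.4239.
After j more steps, err_{6+j} ≈ 1.56e-03·ρ^j; need ρ^j ≤ 1e-12/1.56e-03 = 6.41026e-10.
j ≥ ln(6.41026e-10)/ln(0.4239) = -21.1680/-0.85826 = 24.664.
So 25 more iterations are needed.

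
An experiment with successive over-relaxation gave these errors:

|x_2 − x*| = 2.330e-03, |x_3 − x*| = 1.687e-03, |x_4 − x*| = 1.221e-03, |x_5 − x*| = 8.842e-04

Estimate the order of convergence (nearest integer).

Consecutive ratios: |x_5 − x*|/|x_4 − x*| = 8.842e-04/1.221e-03 = 0.724161, |x_4 − x*|/|x_3 − x*| = 1.221e-03/1.687e-03 = 0.72377.
p ≈ ln(0.724161)/ln(0.72377) = -0.3227/-0.3233 ≈ 1.00.
So the convergence is linear (order 1).

1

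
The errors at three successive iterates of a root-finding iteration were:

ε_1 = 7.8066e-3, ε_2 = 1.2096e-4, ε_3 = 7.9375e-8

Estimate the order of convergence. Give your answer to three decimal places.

p ≈ ln(ε_3/ε_2) / ln(ε_2/ε_1)
  = ln(7.9375e-8/1.2096e-4) / ln(1.2096e-4/7.8066e-3)
  = ln(0.000656209) / ln(0.0154946)
  = -7.329031 / -4.167264 ≈ 1.758715

1.759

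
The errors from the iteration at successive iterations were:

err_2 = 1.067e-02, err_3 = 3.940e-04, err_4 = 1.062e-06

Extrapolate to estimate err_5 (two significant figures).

2.6e-11

First estimate the order: p ≈ ln(err_4/err_3) / ln(err_3/err_2) = ln(1.062e-06/3.940e-04)/ln(3.940e-04/1.067e-02) = ln(0.00269543)/ln(0.036926) ≈ 1.7934.
Then err_5 ≈ err_4·(err_4/err_3)^p = 1.062e-06·(0.00269543)^1.7934 = 1.062e-06·2.46654e-05 ≈ 2.619e-11.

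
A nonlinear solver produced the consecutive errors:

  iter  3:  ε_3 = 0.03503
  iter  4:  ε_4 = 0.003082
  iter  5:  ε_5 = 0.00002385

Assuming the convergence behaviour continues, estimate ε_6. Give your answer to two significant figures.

First estimate the order: p ≈ ln(ε_5/ε_4) / ln(ε_4/ε_3) = ln(0.00002385/0.003082)/ln(0.003082/0.03503) = ln(0.00773848)/ln(0.0879817) ≈ 2.0001.
Then ε_6 ≈ ε_5·(ε_5/ε_4)^p = 0.00002385·(0.00773848)^2.0001 = 0.00002385·5.9855e-05 ≈ 1.428e-09.

1.4e-9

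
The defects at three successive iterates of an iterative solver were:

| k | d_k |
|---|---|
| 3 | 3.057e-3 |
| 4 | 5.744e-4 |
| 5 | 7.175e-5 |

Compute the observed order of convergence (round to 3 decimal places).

1.244

p ≈ ln(d_5/d_4) / ln(d_4/d_3)
  = ln(7.175e-5/5.744e-4) / ln(5.744e-4/3.057e-3)
  = ln(0.124913) / ln(0.187897)
  = -2.080138 / -1.671861 ≈ 1.244205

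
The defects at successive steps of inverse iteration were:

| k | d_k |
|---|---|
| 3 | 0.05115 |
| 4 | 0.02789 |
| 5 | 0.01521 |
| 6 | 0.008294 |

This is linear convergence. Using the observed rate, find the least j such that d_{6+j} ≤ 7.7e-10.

Rate ρ ≈ d_6/d_5 = 0.008294/0.01521 = 0.5453.
After j more steps, d_{6+j} ≈ 0.008294·ρ^j; need ρ^j ≤ 7.7e-10/0.008294 = 9.28382e-08.
j ≥ ln(9.28382e-08)/ln(0.5453) = -16.1924/-0.60642 = 26.702.
So 27 more iterations are needed.

27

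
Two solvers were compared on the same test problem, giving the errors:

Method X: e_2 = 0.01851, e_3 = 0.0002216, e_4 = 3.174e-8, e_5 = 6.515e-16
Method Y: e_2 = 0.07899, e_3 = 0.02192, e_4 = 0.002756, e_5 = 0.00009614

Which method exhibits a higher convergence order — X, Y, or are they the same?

X

Method X: p ≈ ln(6.515e-16/3.174e-8)/ln(3.174e-8/0.0002216) ≈ 2.00.
Method Y: p ≈ ln(0.00009614/0.002756)/ln(0.002756/0.02192) ≈ 1.62.
Method X has the higher order (≈2.0 vs ≈1.6).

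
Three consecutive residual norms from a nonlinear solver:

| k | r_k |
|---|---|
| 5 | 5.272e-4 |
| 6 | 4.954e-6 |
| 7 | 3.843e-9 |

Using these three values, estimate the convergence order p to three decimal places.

p ≈ ln(r_7/r_6) / ln(r_6/r_5)
  = ln(3.843e-9/4.954e-6) / ln(4.954e-6/5.272e-4)
  = ln(0.000775737) / ln(0.00939681)
  = -7.161697 / -4.667385 ≈ 1.534413

1.534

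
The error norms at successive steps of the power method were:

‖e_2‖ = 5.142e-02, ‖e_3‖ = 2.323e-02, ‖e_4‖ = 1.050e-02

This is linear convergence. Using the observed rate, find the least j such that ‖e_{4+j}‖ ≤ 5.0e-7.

13

Rate ρ ≈ ‖e_4‖/‖e_3‖ = 1.050e-02/2.323e-02 = 0.4520.
After j more steps, ‖e_{4+j}‖ ≈ 1.050e-02·ρ^j; need ρ^j ≤ 5.0e-7/1.050e-02 = 4.7619e-05.
j ≥ ln(4.7619e-05)/ln(0.4520) = -9.9523/-0.79407 = 12.533.
So 13 more iterations are needed.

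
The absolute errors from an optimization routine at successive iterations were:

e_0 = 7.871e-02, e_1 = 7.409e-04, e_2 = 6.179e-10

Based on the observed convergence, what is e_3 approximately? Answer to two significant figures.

3.6e-28

First estimate the order: p ≈ ln(e_2/e_1) / ln(e_1/e_0) = ln(6.179e-10/7.409e-04)/ln(7.409e-04/7.871e-02) = ln(8.33986e-07)/ln(0.00941304) ≈ 3.0000.
Then e_3 ≈ e_2·(e_2/e_1)^p = 6.179e-10·(8.33986e-07)^3.0000 = 6.179e-10·5.80064e-19 ≈ 3.584e-28.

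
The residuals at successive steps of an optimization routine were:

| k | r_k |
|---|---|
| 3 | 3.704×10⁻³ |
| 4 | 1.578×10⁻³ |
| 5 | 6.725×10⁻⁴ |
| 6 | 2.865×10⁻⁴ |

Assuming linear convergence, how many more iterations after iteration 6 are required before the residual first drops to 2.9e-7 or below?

Rate ρ ≈ r_6/r_5 = 2.865×10⁻⁴/6.725×10⁻⁴ = 0.4260.
After j more steps, r_{6+j} ≈ 2.865×10⁻⁴·ρ^j; need ρ^j ≤ 2.9e-7/2.865×10⁻⁴ = 0.00101222.
j ≥ ln(0.00101222)/ln(0.4260) = -6.8956/-0.85332 = 8.081.
So 9 more iterations are needed.

9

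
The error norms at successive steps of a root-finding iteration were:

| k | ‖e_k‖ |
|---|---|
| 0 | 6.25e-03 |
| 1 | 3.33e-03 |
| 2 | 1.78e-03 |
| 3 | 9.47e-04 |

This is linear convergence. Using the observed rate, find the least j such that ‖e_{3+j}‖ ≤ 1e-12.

Rate ρ ≈ ‖e_3‖/‖e_2‖ = 9.47e-04/1.78e-03 = 0.5320.
After j more steps, ‖e_{3+j}‖ ≈ 9.47e-04·ρ^j; need ρ^j ≤ 1e-12/9.47e-04 = 1.05597e-09.
j ≥ ln(1.05597e-09)/ln(0.5320) = -20.6688/-0.63111 = 32.750.
So 33 more iterations are needed.

33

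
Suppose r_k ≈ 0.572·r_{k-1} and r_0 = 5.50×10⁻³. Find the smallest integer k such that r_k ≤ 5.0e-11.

After k steps, r_k ≈ 5.50×10⁻³·0.572^k.
Need 0.572^k ≤ 5.0e-11/5.50×10⁻³ = 9.09091e-09.
k ≥ ln(9.09091e-09)/ln(0.572) = -18.5160/-0.55862 = 33.146.
Smallest integer k = 34.

34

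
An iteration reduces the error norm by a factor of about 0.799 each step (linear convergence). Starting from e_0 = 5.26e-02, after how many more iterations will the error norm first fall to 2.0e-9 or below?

After k steps, e_k ≈ 5.26e-02·0.799^k.
Need 0.799^k ≤ 2.0e-9/5.26e-02 = 3.80228e-08.
k ≥ ln(3.80228e-08)/ln(0.799) = -17.0851/-0.22439 = 76.140.
Smallest integer k = 77.

77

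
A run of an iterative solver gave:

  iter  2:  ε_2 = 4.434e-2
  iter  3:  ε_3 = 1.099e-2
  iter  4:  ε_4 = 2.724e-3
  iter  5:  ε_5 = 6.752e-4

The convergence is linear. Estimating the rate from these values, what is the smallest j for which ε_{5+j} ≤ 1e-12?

15

Rate ρ ≈ ε_5/ε_4 = 6.752e-4/2.724e-3 = 0.2479.
After j more steps, ε_{5+j} ≈ 6.752e-4·ρ^j; need ρ^j ≤ 1e-12/6.752e-4 = 1.48104e-09.
j ≥ ln(1.48104e-09)/ln(0.2479) = -20.3305/-1.39473 = 14.577.
So 15 more iterations are needed.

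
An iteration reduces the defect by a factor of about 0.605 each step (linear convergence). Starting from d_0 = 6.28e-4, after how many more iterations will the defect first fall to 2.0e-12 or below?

After k steps, d_k ≈ 6.28e-4·0.605^k.
Need 0.605^k ≤ 2.0e-12/6.28e-4 = 3.18471e-09.
k ≥ ln(3.18471e-09)/ln(0.605) = -19.5649/-0.50253 = 38.933.
Smallest integer k = 39.

39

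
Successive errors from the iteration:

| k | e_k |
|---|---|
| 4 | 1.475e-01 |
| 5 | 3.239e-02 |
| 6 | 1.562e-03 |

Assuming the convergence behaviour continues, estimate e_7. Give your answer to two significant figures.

3.6e-6

First estimate the order: p ≈ ln(e_6/e_5) / ln(e_5/e_4) = ln(1.562e-03/3.239e-02)/ln(3.239e-02/1.475e-01) = ln(0.0482248)/ln(0.219593) ≈ 1.9999.
Then e_7 ≈ e_6·(e_6/e_5)^p = 1.562e-03·(0.0482248)^1.9999 = 1.562e-03·0.00232634 ≈ 3.634e-06.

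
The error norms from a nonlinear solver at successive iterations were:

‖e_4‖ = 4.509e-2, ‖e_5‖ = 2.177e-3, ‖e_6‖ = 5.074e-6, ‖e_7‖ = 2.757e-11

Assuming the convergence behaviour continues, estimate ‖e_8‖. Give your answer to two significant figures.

First estimate the order: p ≈ ln(‖e_7‖/‖e_6‖) / ln(‖e_6‖/‖e_5‖) = ln(2.757e-11/5.074e-6)/ln(5.074e-6/2.177e-3) = ln(5.43358e-06)/ln(0.00233073) ≈ 2.0000.
Then ‖e_8‖ ≈ ‖e_7‖·(‖e_7‖/‖e_6‖)^p = 2.757e-11·(5.43358e-06)^2.0000 = 2.757e-11·2.95238e-11 ≈ 8.14e-22.

8.1e-22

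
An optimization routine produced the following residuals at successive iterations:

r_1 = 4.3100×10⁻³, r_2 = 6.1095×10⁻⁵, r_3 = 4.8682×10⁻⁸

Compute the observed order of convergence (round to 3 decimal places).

p ≈ ln(r_3/r_2) / ln(r_2/r_1)
  = ln(4.8682×10⁻⁸/6.1095×10⁻⁵) / ln(6.1095×10⁻⁵/4.3100×10⁻³)
  = ln(0.000796825) / ln(0.0141752)
  = -7.134875 / -4.256261 ≈ 1.676325

1.676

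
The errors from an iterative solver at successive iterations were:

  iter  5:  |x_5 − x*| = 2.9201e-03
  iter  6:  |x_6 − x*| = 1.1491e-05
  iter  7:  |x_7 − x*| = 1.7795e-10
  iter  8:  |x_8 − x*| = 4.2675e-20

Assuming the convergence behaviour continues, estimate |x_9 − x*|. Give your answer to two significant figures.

First estimate the order: p ≈ ln(|x_8 − x*|/|x_7 − x*|) / ln(|x_7 − x*|/|x_6 − x*|) = ln(4.2675e-20/1.7795e-10)/ln(1.7795e-10/1.1491e-05) = ln(2.39815e-10)/ln(1.5486e-05) ≈ 2.0000.
Then |x_9 − x*| ≈ |x_8 − x*|·(|x_8 − x*|/|x_7 − x*|)^p = 4.2675e-20·(2.39815e-10)^2.0000 = 4.2675e-20·5.75112e-20 ≈ 2.454e-39.

2.5e-39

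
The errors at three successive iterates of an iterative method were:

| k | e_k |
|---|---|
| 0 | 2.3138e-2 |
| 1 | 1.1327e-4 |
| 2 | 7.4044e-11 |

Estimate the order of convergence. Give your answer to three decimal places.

p ≈ ln(e_2/e_1) / ln(e_1/e_0)
  = ln(7.4044e-11/1.1327e-4) / ln(1.1327e-4/2.3138e-2)
  = ln(6.53695e-07) / ln(0.00489541)
  = -14.240625 / -5.319457 ≈ 2.677082

2.677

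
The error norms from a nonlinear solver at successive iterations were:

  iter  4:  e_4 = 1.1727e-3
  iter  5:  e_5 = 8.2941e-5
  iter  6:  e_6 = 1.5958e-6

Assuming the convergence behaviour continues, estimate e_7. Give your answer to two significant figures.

4.4e-9

First estimate the order: p ≈ ln(e_6/e_5) / ln(e_5/e_4) = ln(1.5958e-6/8.2941e-5)/ln(8.2941e-5/1.1727e-3) = ln(0.0192402)/ln(0.0707265) ≈ 1.4914.
Then e_7 ≈ e_6·(e_6/e_5)^p = 1.5958e-6·(0.0192402)^1.4914 = 1.5958e-6·0.00276102 ≈ 4.406e-09.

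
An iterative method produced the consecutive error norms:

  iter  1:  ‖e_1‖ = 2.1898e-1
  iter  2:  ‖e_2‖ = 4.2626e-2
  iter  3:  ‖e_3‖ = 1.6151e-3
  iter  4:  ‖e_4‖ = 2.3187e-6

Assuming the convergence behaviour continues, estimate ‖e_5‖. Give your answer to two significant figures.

First estimate the order: p ≈ ln(‖e_4‖/‖e_3‖) / ln(‖e_3‖/‖e_2‖) = ln(2.3187e-6/1.6151e-3)/ln(1.6151e-3/4.2626e-2) = ln(0.00143564)/ln(0.03789) ≈ 2.0000.
Then ‖e_5‖ ≈ ‖e_4‖·(‖e_4‖/‖e_3‖)^p = 2.3187e-6·(0.00143564)^2.0000 = 2.3187e-6·2.06106e-06 ≈ 4.779e-12.

4.8e-12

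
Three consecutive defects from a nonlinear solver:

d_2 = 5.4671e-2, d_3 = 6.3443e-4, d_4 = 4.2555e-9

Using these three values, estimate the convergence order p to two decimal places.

2.67

p ≈ ln(d_4/d_3) / ln(d_3/d_2)
  = ln(4.2555e-9/6.3443e-4) / ln(6.3443e-4/5.4671e-2)
  = ln(6.7076e-06) / ln(0.0116045)
  = -11.91227 / -4.45636 ≈ 2.67309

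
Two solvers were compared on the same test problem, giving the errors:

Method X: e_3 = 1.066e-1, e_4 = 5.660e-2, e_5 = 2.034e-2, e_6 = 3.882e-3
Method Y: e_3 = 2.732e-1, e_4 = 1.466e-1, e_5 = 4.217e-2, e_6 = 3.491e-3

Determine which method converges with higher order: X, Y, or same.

Method X: p ≈ ln(3.882e-3/2.034e-2)/ln(2.034e-2/5.660e-2) ≈ 1.62.
Method Y: p ≈ ln(3.491e-3/4.217e-2)/ln(4.217e-2/1.466e-1) ≈ 2.00.
Method Y has the higher order (≈2.0 vs ≈1.6).

Y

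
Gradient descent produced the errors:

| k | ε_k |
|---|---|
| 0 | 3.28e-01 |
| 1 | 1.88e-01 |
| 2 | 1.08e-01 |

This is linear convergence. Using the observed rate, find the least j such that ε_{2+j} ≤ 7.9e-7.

22

Rate ρ ≈ ε_2/ε_1 = 1.08e-01/1.88e-01 = 0.5745.
After j more steps, ε_{2+j} ≈ 1.08e-01·ρ^j; need ρ^j ≤ 7.9e-7/1.08e-01 = 7.31481e-06.
j ≥ ln(7.31481e-06)/ln(0.5745) = -11.8256/-0.55426 = 21.336.
So 22 more iterations are needed.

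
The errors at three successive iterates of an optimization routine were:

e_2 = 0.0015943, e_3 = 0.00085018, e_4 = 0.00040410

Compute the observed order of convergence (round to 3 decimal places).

p ≈ ln(e_4/e_3) / ln(e_3/e_2)
  = ln(0.00040410/0.00085018) / ln(0.00085018/0.0015943)
  = ln(0.475311) / ln(0.533262)
  = -0.743786 / -0.628742 ≈ 1.182975

1.183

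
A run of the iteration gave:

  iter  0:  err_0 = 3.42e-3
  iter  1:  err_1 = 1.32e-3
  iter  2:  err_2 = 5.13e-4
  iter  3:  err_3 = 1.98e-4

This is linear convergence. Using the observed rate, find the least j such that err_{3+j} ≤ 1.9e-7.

Rate ρ ≈ err_3/err_2 = 1.98e-4/5.13e-4 = 0.3860.
After j more steps, err_{3+j} ≈ 1.98e-4·ρ^j; need ρ^j ≤ 1.9e-7/1.98e-4 = 0.000959596.
j ≥ ln(0.000959596)/ln(0.3860) = -6.9490/-0.95192 = 7.300.
So 8 more iterations are needed.

8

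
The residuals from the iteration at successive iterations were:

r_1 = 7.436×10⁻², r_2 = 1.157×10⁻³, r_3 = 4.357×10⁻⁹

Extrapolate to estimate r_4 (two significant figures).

First estimate the order: p ≈ ln(r_3/r_2) / ln(r_2/r_1) = ln(4.357×10⁻⁹/1.157×10⁻³)/ln(1.157×10⁻³/7.436×10⁻²) = ln(3.76577e-06)/ln(0.0155594) ≈ 3.0001.
Then r_4 ≈ r_3·(r_3/r_2)^p = 4.357×10⁻⁹·(3.76577e-06)^3.0001 = 4.357×10⁻⁹·5.33358e-17 ≈ 2.324e-25.

2.3e-25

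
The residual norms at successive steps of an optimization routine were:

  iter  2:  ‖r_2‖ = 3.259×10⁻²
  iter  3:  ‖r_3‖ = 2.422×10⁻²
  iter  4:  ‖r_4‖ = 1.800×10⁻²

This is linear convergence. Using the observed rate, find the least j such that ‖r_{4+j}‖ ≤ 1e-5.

26

Rate ρ ≈ ‖r_4‖/‖r_3‖ = 1.800×10⁻²/2.422×10⁻² = 0.7432.
After j more steps, ‖r_{4+j}‖ ≈ 1.800×10⁻²·ρ^j; need ρ^j ≤ 1e-5/1.800×10⁻² = 0.000555556.
j ≥ ln(0.000555556)/ln(0.7432) = -7.4955/-0.29679 = 25.255.
So 26 more iterations are needed.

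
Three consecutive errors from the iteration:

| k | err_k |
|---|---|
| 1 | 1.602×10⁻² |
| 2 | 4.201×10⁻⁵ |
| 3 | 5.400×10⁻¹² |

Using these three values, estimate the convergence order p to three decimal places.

2.670

p ≈ ln(err_3/err_2) / ln(err_2/err_1)
  = ln(5.400×10⁻¹²/4.201×10⁻⁵) / ln(4.201×10⁻⁵/1.602×10⁻²)
  = ln(1.28541e-07) / ln(0.00262235)
  = -15.867018 / -5.943684 ≈ 2.669559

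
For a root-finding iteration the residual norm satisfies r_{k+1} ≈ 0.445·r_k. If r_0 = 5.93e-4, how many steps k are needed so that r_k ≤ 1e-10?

20

After k steps, r_k ≈ 5.93e-4·0.445^k.
Need 0.445^k ≤ 1e-10/5.93e-4 = 1.68634e-07.
k ≥ ln(1.68634e-07)/ln(0.445) = -15.5955/-0.80968 = 19.261.
Smallest integer k = 20.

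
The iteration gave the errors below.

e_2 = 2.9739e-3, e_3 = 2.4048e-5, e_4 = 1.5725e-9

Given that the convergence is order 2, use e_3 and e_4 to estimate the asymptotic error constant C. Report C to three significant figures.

2.72

C ≈ e_4 / e_3^2
  = 1.5725e-9 / (2.4048e-5)^2
  = 1.5725e-9 / 5.78306e-10 ≈ 2.7191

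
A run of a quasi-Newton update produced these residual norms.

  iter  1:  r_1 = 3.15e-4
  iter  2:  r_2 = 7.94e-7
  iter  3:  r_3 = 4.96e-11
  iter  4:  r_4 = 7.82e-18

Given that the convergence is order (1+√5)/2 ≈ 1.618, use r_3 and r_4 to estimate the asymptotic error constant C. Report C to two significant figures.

C ≈ r_4 / r_3^1.618
  = 7.82e-18 / (4.96e-11)^1.618
  = 7.82e-18 / 2.12466e-17 ≈ 0.36806

0.37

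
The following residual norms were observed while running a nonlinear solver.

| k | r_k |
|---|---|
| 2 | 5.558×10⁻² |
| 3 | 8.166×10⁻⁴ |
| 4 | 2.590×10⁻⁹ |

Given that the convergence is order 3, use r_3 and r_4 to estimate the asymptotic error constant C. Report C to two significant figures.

C ≈ r_4 / r_3^3
  = 2.590×10⁻⁹ / (8.166×10⁻⁴)^3
  = 2.590×10⁻⁹ / 5.44538e-10 ≈ 4.7563

4.8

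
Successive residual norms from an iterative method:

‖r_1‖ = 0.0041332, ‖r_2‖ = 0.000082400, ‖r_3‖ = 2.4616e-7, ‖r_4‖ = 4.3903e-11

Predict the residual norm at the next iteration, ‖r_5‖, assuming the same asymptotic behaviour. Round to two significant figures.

1.2e-16

First estimate the order: p ≈ ln(‖r_4‖/‖r_3‖) / ln(‖r_3‖/‖r_2‖) = ln(4.3903e-11/2.4616e-7)/ln(2.4616e-7/0.000082400) = ln(0.000178351)/ln(0.00298738) ≈ 1.4848.
Then ‖r_5‖ ≈ ‖r_4‖·(‖r_4‖/‖r_3‖)^p = 4.3903e-11·(0.000178351)^1.4848 = 4.3903e-11·2.71578e-06 ≈ 1.192e-16.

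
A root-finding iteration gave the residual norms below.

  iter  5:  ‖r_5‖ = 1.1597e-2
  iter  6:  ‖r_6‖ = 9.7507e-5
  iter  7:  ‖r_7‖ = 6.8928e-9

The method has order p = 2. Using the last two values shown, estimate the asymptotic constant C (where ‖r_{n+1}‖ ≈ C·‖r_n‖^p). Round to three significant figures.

0.725

C ≈ ‖r_7‖ / ‖r_6‖^2
  = 6.8928e-9 / (9.7507e-5)^2
  = 6.8928e-9 / 9.50762e-09 ≈ 0.72498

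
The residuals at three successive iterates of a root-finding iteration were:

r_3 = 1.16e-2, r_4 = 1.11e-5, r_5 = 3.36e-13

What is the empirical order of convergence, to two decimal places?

p ≈ ln(r_5/r_4) / ln(r_4/r_3)
  = ln(3.36e-13/1.11e-5) / ln(1.11e-5/1.16e-2)
  = ln(3.02703e-08) / ln(0.000956897)
  = -17.31310 / -6.95181 ≈ 2.49044

2.49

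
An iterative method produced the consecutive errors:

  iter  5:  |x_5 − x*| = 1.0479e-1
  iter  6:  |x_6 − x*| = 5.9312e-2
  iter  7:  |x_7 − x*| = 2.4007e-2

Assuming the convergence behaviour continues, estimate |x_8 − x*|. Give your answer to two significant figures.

5.7e-3

First estimate the order: p ≈ ln(|x_7 − x*|/|x_6 − x*|) / ln(|x_6 − x*|/|x_5 − x*|) = ln(2.4007e-2/5.9312e-2)/ln(5.9312e-2/1.0479e-1) = ln(0.404758)/ln(0.566008) ≈ 1.5892.
Then |x_8 − x*| ≈ |x_7 − x*|·(|x_7 − x*|/|x_6 − x*|)^p = 2.4007e-2·(0.404758)^1.5892 = 2.4007e-2·0.23755 ≈ 0.005703.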